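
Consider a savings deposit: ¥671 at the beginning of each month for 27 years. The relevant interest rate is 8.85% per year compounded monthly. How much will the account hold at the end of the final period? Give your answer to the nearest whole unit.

This is an annuity due: 324 deposits of ¥671 at the beginning of each month.
Periodic rate r = 0.0885/12 per month; n is counted in months.
FV = PMT × [((1+r)^n − 1)/r] × (1+r) = 671 × [(1+r)^324 − 1] / r × (1+r) = ¥899,384

¥899,384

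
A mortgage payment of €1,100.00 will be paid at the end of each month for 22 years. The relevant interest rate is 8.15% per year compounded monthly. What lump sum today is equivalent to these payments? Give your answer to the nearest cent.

This is an ordinary annuity: 264 payments of €1,100.00 at the end of each month.
Periodic rate r = 0.0815/12 per month; n is counted in months.
PV = PMT × [(1 − (1+r)^−n)/r] = 1,100 × [1 − (1+r)^−264] / r = €134,838.88

€134,838.88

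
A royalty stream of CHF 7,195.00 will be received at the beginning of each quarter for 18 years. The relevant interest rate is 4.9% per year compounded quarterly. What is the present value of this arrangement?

This is an annuity due: 72 payments of CHF 7,195.00 at the beginning of each quarter.
Periodic rate r = 0.049/4 per quarter; n is counted in quarters.
PV = PMT × [(1 − (1+r)^−n)/r] × (1+r) = 7,195 × [1 − (1+r)^−72] / r × (1+r) = CHF 347,106.48

CHF 347,106.48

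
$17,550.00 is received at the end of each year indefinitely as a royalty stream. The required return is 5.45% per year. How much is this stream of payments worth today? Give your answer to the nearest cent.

Periodic rate r = 0.0545 per year.
Level perpetuity: PV = PMT / r = 17,550 / (0.0545) = $322,018.35.

$322,018.35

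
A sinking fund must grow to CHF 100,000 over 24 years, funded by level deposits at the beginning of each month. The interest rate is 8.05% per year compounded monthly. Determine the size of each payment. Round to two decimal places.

Level annuity due; solve FV = PMT × [((1+r)^n − 1)/r] × (1+r) for PMT.
Periodic rate r = 0.0805/12 per month; n is counted in months.
With n = 288: PMT = 100,000 / ([((1+r)^n − 1)/r] × (1+r)) = CHF 113.73

CHF 113.73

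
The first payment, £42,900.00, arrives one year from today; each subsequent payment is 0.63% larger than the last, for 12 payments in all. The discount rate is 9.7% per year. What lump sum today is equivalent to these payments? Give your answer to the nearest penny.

Periodic rate r = 0.097 per year.
Growing ordinary annuity: PV = PMT₁ × [1 − ((1+g)/(1+r))^n] / (r − g) = 42,900 × [1 − ((1+0.0063)/(1+r))^12] / (r − 0.0063) = £305,068.75.

£305,068.75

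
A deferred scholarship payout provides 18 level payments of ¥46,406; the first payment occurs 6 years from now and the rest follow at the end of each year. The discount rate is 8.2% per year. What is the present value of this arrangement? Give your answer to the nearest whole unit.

Ordinary annuity of 18 payments, first payment at period 6.
Periodic rate r = 0.082 per year.
The ordinary-annuity PV formula values the stream one period before the first payment (period 5); discount that back 5 periods:
PV₀ = 46,406 × [1 − (1+r)^−18] / r × (1+r)^−5 = ¥289,243

¥289,243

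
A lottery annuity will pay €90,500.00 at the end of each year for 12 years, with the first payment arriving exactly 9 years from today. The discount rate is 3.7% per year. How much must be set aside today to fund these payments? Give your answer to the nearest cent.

€646,320.86

Ordinary annuity of 12 payments, first payment at period 9.
Periodic rate r = 0.037 per year.
The ordinary-annuity PV formula values the stream one period before the first payment (period 8); discount that back 8 periods:
PV₀ = 90,500 × [1 − (1+r)^−12] / r × (1+r)^−8 = €646,320.86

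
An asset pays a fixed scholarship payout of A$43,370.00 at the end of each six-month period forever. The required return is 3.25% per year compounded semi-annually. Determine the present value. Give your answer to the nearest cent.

A$2,668,923.08

Periodic rate r = 0.0325/2 per half-year.
Level perpetuity: PV = PMT / r = 43,370 / (0.0325/2) = A$2,668,923.08.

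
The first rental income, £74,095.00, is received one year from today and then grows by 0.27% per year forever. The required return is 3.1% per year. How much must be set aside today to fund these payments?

£2,618,197.88

Periodic rate r = 0.031 per year.
Growing perpetuity (Gordon): PV = PMT₁ / (r − g) = 74,095 / (r − 0.0027) = £2,618,197.88.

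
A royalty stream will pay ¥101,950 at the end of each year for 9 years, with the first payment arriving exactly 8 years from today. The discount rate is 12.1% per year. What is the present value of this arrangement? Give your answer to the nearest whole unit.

Ordinary annuity of 9 payments, first payment at period 8.
Periodic rate r = 0.121 per year.
The ordinary-annuity PV formula values the stream one period before the first payment (period 7); discount that back 7 periods:
PV₀ = 101,950 × [1 − (1+r)^−9] / r × (1+r)^−7 = ¥243,267

¥243,267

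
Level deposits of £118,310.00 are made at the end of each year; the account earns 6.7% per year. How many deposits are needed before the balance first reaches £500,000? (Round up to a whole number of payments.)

4 payments

Periodic rate r = 0.067 per year.
Ordinary annuity FV: 500,000 = 118,310 × [((1+r)^n − 1)/r].
(1+r)^n = 1 + 500,000 × r / 118,310, so n = ln(1 + 500,000·r/118,310) / ln(1+r) = 3.84.
Round up to a whole number of payments: n = 4.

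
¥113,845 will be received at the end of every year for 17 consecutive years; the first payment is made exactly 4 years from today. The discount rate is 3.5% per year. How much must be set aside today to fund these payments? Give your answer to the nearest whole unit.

¥1,299,059

Ordinary annuity of 17 payments, first payment at period 4.
Periodic rate r = 0.035 per year.
The ordinary-annuity PV formula values the stream one period before the first payment (period 3); discount that back 3 periods:
PV₀ = 113,845 × [1 − (1+r)^−17] / r × (1+r)^−3 = ¥1,299,059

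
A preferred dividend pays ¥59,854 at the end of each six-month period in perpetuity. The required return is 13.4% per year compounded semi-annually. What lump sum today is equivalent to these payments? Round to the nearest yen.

Periodic rate r = 0.134/2 per half-year.
Level perpetuity: PV = PMT / r = 59,854 / (0.134/2) = ¥893,343.

¥893,343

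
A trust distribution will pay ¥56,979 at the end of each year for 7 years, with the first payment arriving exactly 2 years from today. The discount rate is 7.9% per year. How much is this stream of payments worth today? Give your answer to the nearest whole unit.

Ordinary annuity of 7 payments, first payment at period 2.
Periodic rate r = 0.079 per year.
The ordinary-annuity PV formula values the stream one period before the first payment (period 1); discount that back 1 periods:
PV₀ = 56,979 × [1 − (1+r)^−7] / r × (1+r)^−1 = ¥275,877

¥275,877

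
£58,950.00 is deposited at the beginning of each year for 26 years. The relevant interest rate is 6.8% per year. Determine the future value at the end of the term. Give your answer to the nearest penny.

This is an annuity due: 26 deposits of £58,950.00 at the beginning of each year.
Periodic rate r = 0.068 per year.
FV = PMT × [((1+r)^n − 1)/r] × (1+r) = 58,950 × [(1+r)^26 − 1] / r × (1+r) = £4,195,656.42

£4,195,656.42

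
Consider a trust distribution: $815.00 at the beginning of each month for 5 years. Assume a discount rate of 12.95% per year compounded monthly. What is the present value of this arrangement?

This is an annuity due: 60 payments of $815.00 at the beginning of each month.
Periodic rate r = 0.1295/12 per month; n is counted in months.
PV = PMT × [(1 − (1+r)^−n)/r] × (1+r) = 815 × [1 − (1+r)^−60] / r × (1+r) = $36,246.65

$36,246.65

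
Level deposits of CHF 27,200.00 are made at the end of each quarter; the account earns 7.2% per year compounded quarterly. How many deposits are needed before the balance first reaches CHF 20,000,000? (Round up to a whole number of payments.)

Periodic rate r = 0.072/4 per quarter; n is counted in quarters.
Ordinary annuity FV: 20,000,000 = 27,200 × [((1+r)^n − 1)/r].
(1+r)^n = 1 + 20,000,000 × r / 27,200, so n = ln(1 + 20,000,000·r/27,200) / ln(1+r) = 148.86.
Round up to a whole number of payments: n = 149.

149 payments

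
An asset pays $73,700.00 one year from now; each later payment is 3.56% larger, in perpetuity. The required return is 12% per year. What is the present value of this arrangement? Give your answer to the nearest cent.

$873,222.75

Periodic rate r = 0.12 per year.
Growing perpetuity (Gordon): PV = PMT₁ / (r − g) = 73,700 / (r − 0.0356) = $873,222.75.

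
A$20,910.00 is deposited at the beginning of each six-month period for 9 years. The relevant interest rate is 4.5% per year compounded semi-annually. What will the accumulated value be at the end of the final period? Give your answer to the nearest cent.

A$468,077.66

This is an annuity due: 18 deposits of A$20,910.00 at the beginning of each six-month period.
Periodic rate r = 0.045/2 per half-year; n is counted in half-years.
FV = PMT × [((1+r)^n − 1)/r] × (1+r) = 20,910 × [(1+r)^18 − 1] / r × (1+r) = A$468,077.66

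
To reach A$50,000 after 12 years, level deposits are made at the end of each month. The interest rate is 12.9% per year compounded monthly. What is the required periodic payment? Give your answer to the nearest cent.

Level ordinary annuity; solve FV = PMT × [((1+r)^n − 1)/r] for PMT.
Periodic rate r = 0.129/12 per month; n is counted in months.
With n = 144: PMT = 50,000 / ([((1+r)^n − 1)/r]) = A$146.72

A$146.72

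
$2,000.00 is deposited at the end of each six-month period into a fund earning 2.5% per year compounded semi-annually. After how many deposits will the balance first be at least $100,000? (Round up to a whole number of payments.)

Periodic rate r = 0.025/2 per half-year; n is counted in half-years.
Ordinary annuity FV: 100,000 = 2,000 × [((1+r)^n − 1)/r].
(1+r)^n = 1 + 100,000 × r / 2,000, so n = ln(1 + 100,000·r/2,000) / ln(1+r) = 39.08.
Round up to a whole number of payments: n = 40.

40 payments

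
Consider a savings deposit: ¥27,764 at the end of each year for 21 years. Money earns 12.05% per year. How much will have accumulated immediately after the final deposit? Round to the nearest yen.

¥2,282,313

This is an ordinary annuity: 21 deposits of ¥27,764 at the end of each year.
Periodic rate r = 0.1205 per year.
FV = PMT × [((1+r)^n − 1)/r] = 27,764 × [(1+r)^21 − 1] / r = ¥2,282,313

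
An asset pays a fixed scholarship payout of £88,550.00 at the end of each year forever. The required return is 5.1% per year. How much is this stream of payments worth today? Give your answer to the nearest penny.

Periodic rate r = 0.051 per year.
Level perpetuity: PV = PMT / r = 88,550 / (0.051) = £1,736,274.51.

£1,736,274.51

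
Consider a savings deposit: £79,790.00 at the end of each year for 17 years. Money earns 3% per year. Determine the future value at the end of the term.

This is an ordinary annuity: 17 deposits of £79,790.00 at the end of each year.
Periodic rate r = 0.03 per year.
FV = PMT × [((1+r)^n − 1)/r] = 79,790 × [(1+r)^17 − 1] / r = £1,736,357.09

£1,736,357.09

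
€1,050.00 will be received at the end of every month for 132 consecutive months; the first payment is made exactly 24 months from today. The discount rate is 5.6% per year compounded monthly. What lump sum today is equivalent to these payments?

Ordinary annuity of 132 payments, first payment at period 24.
Periodic rate r = 0.056/12 per month; n is counted in months.
The ordinary-annuity PV formula values the stream one period before the first payment (period 23); discount that back 23 periods:
PV₀ = 1,050 × [1 − (1+r)^−132] / r × (1+r)^−23 = €92,812.75

€92,812.75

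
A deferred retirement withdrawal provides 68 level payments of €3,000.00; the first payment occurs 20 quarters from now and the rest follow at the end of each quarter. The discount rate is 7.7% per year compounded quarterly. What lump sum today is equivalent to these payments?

€78,815.18

Ordinary annuity of 68 payments, first payment at period 20.
Periodic rate r = 0.077/4 per quarter; n is counted in quarters.
The ordinary-annuity PV formula values the stream one period before the first payment (period 19); discount that back 19 periods:
PV₀ = 3,000 × [1 − (1+r)^−68] / r × (1+r)^−19 = €78,815.18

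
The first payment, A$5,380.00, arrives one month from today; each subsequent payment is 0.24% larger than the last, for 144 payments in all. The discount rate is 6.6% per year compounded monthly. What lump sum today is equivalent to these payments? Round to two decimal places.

Periodic rate r = 0.066/12 per month; n is counted in months.
Growing ordinary annuity: PV = PMT₁ × [1 − ((1+g)/(1+r))^n] / (r − g) = 5,380 × [1 − ((1+0.0024)/(1+r))^144] / (r − 0.0024) = A$622,947.70.

A$622,947.70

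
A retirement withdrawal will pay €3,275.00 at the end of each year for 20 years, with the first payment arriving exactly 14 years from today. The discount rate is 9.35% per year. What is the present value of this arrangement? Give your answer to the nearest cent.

Ordinary annuity of 20 payments, first payment at period 14.
Periodic rate r = 0.0935 per year.
The ordinary-annuity PV formula values the stream one period before the first payment (period 13); discount that back 13 periods:
PV₀ = 3,275 × [1 − (1+r)^−20] / r × (1+r)^−13 = €9,124.69

€9,124.69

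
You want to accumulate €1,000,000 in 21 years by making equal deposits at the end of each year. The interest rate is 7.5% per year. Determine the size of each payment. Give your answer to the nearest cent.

€21,029.37

Level ordinary annuity; solve FV = PMT × [((1+r)^n − 1)/r] for PMT.
Periodic rate r = 0.075 per year.
With n = 21: PMT = 1,000,000 / ([((1+r)^n − 1)/r]) = €21,029.37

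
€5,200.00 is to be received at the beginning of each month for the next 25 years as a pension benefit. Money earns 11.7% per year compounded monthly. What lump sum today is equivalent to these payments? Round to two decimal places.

This is an annuity due: 300 payments of €5,200.00 at the beginning of each month.
Periodic rate r = 0.117/12 per month; n is counted in months.
PV = PMT × [(1 − (1+r)^−n)/r] × (1+r) = 5,200 × [1 − (1+r)^−300] / r × (1+r) = €509,220.75

€509,220.75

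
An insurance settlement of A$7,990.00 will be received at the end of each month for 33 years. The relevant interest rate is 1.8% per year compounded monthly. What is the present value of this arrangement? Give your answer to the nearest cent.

This is an ordinary annuity: 396 payments of A$7,990.00 at the end of each month.
Periodic rate r = 0.018/12 per month; n is counted in months.
PV = PMT × [(1 − (1+r)^−n)/r] = 7,990 × [1 − (1+r)^−396] / r = A$2,384,428.11

A$2,384,428.11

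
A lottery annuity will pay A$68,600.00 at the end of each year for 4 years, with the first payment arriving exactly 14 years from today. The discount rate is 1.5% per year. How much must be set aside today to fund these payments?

Ordinary annuity of 4 payments, first payment at period 14.
Periodic rate r = 0.015 per year.
The ordinary-annuity PV formula values the stream one period before the first payment (period 13); discount that back 13 periods:
PV₀ = 68,600 × [1 − (1+r)^−4] / r × (1+r)^−13 = A$217,881.63

A$217,881.63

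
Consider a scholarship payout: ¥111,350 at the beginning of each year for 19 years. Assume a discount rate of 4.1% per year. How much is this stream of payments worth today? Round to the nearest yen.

This is an annuity due: 19 payments of ¥111,350 at the beginning of each year.
Periodic rate r = 0.041 per year.
PV = PMT × [(1 − (1+r)^−n)/r] × (1+r) = 111,350 × [1 − (1+r)^−19] / r × (1+r) = ¥1,509,574

¥1,509,574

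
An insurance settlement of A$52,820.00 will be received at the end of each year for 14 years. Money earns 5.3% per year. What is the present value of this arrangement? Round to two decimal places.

A$512,960.30

This is an ordinary annuity: 14 payments of A$52,820.00 at the end of each year.
Periodic rate r = 0.053 per year.
PV = PMT × [(1 − (1+r)^−n)/r] = 52,820 × [1 − (1+r)^−14] / r = A$512,960.30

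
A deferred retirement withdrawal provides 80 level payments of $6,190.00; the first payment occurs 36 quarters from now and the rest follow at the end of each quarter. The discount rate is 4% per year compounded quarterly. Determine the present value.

$239,839.99

Ordinary annuity of 80 payments, first payment at period 36.
Periodic rate r = 0.04/4 per quarter; n is counted in quarters.
The ordinary-annuity PV formula values the stream one period before the first payment (period 35); discount that back 35 periods:
PV₀ = 6,190 × [1 − (1+r)^−80] / r × (1+r)^−35 = $239,839.99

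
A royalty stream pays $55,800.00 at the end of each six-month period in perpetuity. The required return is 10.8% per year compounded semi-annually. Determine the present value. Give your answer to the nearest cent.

Periodic rate r = 0.108/2 per half-year.
Level perpetuity: PV = PMT / r = 55,800 / (0.108/2) = $1,033,333.33.

$1,033,333.33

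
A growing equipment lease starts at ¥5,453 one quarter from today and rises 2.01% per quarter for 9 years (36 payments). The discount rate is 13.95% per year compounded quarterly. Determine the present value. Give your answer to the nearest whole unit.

¥149,140

Periodic rate r = 0.1395/4 per quarter; n is counted in quarters.
Growing ordinary annuity: PV = PMT₁ × [1 − ((1+g)/(1+r))^n] / (r − g) = 5,453 × [1 − ((1+0.0201)/(1+r))^36] / (r − 0.0201) = ¥149,140.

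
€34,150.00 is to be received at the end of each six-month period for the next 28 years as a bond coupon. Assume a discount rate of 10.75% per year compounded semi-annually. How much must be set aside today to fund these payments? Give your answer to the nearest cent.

This is an ordinary annuity: 56 payments of €34,150.00 at the end of each six-month period.
Periodic rate r = 0.1075/2 per half-year; n is counted in half-years.
PV = PMT × [(1 − (1+r)^−n)/r] = 34,150 × [1 − (1+r)^−56] / r = €601,487.25

€601,487.25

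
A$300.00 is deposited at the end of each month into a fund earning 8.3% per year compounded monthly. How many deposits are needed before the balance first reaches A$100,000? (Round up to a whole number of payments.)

Periodic rate r = 0.083/12 per month; n is counted in months.
Ordinary annuity FV: 100,000 = 300 × [((1+r)^n − 1)/r].
(1+r)^n = 1 + 100,000 × r / 300, so n = ln(1 + 100,000·r/300) / ln(1+r) = 173.46.
Round up to a whole number of payments: n = 174.

174 payments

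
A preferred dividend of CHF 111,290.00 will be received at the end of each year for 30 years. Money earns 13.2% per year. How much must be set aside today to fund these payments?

This is an ordinary annuity: 30 payments of CHF 111,290.00 at the end of each year.
Periodic rate r = 0.132 per year.
PV = PMT × [(1 − (1+r)^−n)/r] = 111,290 × [1 − (1+r)^−30] / r = CHF 822,665.66

CHF 822,665.66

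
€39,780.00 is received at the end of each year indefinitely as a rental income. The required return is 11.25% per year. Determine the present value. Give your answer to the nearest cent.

€353,600.00

Periodic rate r = 0.1125 per year.
Level perpetuity: PV = PMT / r = 39,780 / (0.1125) = €353,600.00.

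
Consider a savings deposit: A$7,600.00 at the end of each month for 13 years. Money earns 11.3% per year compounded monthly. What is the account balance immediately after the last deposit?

This is an ordinary annuity: 156 deposits of A$7,600.00 at the end of each month.
Periodic rate r = 0.113/12 per month; n is counted in months.
FV = PMT × [((1+r)^n − 1)/r] = 7,600 × [(1+r)^156 − 1] / r = A$2,675,570.89

A$2,675,570.89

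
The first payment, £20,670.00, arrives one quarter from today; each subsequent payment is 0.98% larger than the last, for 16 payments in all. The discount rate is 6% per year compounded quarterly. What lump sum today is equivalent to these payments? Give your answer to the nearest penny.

£313,607.24

Periodic rate r = 0.06/4 per quarter; n is counted in quarters.
Growing ordinary annuity: PV = PMT₁ × [1 − ((1+g)/(1+r))^n] / (r − g) = 20,670 × [1 − ((1+0.0098)/(1+r))^16] / (r − 0.0098) = £313,607.24.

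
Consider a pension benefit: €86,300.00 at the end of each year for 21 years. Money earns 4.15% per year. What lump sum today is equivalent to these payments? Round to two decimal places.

This is an ordinary annuity: 21 payments of €86,300.00 at the end of each year.
Periodic rate r = 0.0415 per year.
PV = PMT × [(1 − (1+r)^−n)/r] = 86,300 × [1 − (1+r)^−21] / r = €1,194,162.06

€1,194,162.06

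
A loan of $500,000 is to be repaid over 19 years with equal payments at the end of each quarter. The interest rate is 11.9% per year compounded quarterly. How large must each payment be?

$16,671.18

Level ordinary annuity; solve PV = PMT × [(1 − (1+r)^−n)/r] for PMT.
Periodic rate r = 0.119/4 per quarter; n is counted in quarters.
With n = 76: PMT = 500,000 / ([(1 − (1+r)^−n)/r]) = $16,671.18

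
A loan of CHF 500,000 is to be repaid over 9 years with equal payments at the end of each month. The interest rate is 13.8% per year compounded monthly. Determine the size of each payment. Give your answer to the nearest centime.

Level ordinary annuity; solve PV = PMT × [(1 − (1+r)^−n)/r] for PMT.
Periodic rate r = 0.138/12 per month; n is counted in months.
With n = 108: PMT = 500,000 / ([(1 − (1+r)^−n)/r]) = CHF 8,108.41

CHF 8,108.41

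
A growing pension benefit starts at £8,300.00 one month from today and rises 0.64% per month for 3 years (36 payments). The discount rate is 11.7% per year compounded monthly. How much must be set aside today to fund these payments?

Periodic rate r = 0.117/12 per month; n is counted in months.
Growing ordinary annuity: PV = PMT₁ × [1 − ((1+g)/(1+r))^n] / (r − g) = 8,300 × [1 − ((1+0.0064)/(1+r))^36] / (r − 0.0064) = £279,363.01.

£279,363.01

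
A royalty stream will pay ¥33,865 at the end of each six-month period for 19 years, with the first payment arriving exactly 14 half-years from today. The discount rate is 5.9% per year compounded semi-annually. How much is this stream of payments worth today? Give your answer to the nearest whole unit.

Ordinary annuity of 38 payments, first payment at period 14.
Periodic rate r = 0.059/2 per half-year; n is counted in half-years.
The ordinary-annuity PV formula values the stream one period before the first payment (period 13); discount that back 13 periods:
PV₀ = 33,865 × [1 − (1+r)^−38] / r × (1+r)^−13 = ¥526,053

¥526,053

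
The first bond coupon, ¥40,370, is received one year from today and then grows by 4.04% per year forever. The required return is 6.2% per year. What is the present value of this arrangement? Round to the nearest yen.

¥1,868,981

Periodic rate r = 0.062 per year.
Growing perpetuity (Gordon): PV = PMT₁ / (r − g) = 40,370 / (r − 0.0404) = ¥1,868,981.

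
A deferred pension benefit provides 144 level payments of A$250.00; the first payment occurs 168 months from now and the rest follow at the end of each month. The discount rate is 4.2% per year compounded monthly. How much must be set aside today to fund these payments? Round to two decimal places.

A$15,756.56

Ordinary annuity of 144 payments, first payment at period 168.
Periodic rate r = 0.042/12 per month; n is counted in months.
The ordinary-annuity PV formula values the stream one period before the first payment (period 167); discount that back 167 periods:
PV₀ = 250 × [1 − (1+r)^−144] / r × (1+r)^−167 = A$15,756.56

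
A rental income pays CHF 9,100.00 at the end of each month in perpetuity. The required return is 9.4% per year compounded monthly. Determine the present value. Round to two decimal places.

CHF 1,161,702.13

Periodic rate r = 0.094/12 per month.
Level perpetuity: PV = PMT / r = 9,100 / (0.094/12) = CHF 1,161,702.13.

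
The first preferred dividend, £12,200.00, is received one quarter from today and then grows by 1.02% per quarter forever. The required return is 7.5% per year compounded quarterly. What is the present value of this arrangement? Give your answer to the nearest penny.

£1,426,900.58

Periodic rate r = 0.075/4 per quarter.
Growing perpetuity (Gordon): PV = PMT₁ / (r − g) = 12,200 / (r − 0.0102) = £1,426,900.58.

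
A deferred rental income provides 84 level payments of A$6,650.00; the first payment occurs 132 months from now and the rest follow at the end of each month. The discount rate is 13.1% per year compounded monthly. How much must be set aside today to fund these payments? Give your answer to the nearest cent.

A$87,888.77

Ordinary annuity of 84 payments, first payment at period 132.
Periodic rate r = 0.131/12 per month; n is counted in months.
The ordinary-annuity PV formula values the stream one period before the first payment (period 131); discount that back 131 periods:
PV₀ = 6,650 × [1 − (1+r)^−84] / r × (1+r)^−131 = A$87,888.77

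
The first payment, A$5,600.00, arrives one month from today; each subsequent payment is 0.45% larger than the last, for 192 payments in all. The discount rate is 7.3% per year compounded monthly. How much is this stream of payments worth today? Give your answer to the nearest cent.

Periodic rate r = 0.073/12 per month; n is counted in months.
Growing ordinary annuity: PV = PMT₁ × [1 − ((1+g)/(1+r))^n] / (r − g) = 5,600 × [1 − ((1+0.0045)/(1+r))^192] / (r − 0.0045) = A$922,965.51.

A$922,965.51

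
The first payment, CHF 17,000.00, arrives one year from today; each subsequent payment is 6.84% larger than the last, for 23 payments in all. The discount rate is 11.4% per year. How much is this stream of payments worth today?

Periodic rate r = 0.114 per year.
Growing ordinary annuity: PV = PMT₁ × [1 − ((1+g)/(1+r))^n] / (r − g) = 17,000 × [1 − ((1+0.0684)/(1+r))^23] / (r − 0.0684) = CHF 230,244.97.

CHF 230,244.97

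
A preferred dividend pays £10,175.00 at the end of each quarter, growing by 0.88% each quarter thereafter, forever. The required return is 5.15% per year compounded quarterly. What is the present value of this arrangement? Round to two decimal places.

Periodic rate r = 0.0515/4 per quarter.
Growing perpetuity (Gordon): PV = PMT₁ / (r − g) = 10,175 / (r − 0.0088) = £2,496,932.52.

£2,496,932.52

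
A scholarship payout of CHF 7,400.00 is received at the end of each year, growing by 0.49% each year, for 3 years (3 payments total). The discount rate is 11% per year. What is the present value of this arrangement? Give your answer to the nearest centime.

Periodic rate r = 0.11 per year.
Growing ordinary annuity: PV = PMT₁ × [1 − ((1+g)/(1+r))^n] / (r − g) = 7,400 × [1 − ((1+0.0049)/(1+r))^3] / (r − 0.0049) = CHF 18,166.07.

CHF 18,166.07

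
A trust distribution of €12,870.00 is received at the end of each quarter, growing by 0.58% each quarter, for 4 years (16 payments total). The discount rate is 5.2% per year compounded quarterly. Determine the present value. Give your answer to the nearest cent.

€192,792.54

Periodic rate r = 0.052/4 per quarter; n is counted in quarters.
Growing ordinary annuity: PV = PMT₁ × [1 − ((1+g)/(1+r))^n] / (r − g) = 12,870 × [1 − ((1+0.0058)/(1+r))^16] / (r − 0.0058) = €192,792.54.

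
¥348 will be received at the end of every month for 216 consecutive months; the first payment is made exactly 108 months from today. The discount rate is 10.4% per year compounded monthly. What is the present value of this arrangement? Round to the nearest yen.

¥13,476

Ordinary annuity of 216 payments, first payment at period 108.
Periodic rate r = 0.104/12 per month; n is counted in months.
The ordinary-annuity PV formula values the stream one period before the first payment (period 107); discount that back 107 periods:
PV₀ = 348 × [1 − (1+r)^−216] / r × (1+r)^−107 = ¥13,476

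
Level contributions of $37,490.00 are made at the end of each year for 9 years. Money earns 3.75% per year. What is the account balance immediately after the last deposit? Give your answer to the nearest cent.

This is an ordinary annuity: 9 deposits of $37,490.00 at the end of each year.
Periodic rate r = 0.0375 per year.
FV = PMT × [((1+r)^n − 1)/r] = 37,490 × [(1+r)^9 − 1] / r = $392,708.69

$392,708.69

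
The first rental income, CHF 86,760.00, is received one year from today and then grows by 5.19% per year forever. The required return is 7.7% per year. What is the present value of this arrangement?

CHF 3,456,573.71

Periodic rate r = 0.077 per year.
Growing perpetuity (Gordon): PV = PMT₁ / (r − g) = 86,760 / (r − 0.0519) = CHF 3,456,573.71.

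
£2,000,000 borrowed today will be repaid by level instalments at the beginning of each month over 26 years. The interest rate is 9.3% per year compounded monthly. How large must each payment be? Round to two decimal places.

Level annuity due; solve PV = PMT × [(1 − (1+r)^−n)/r] × (1+r) for PMT.
Periodic rate r = 0.093/12 per month; n is counted in months.
With n = 312: PMT = 2,000,000 / ([(1 − (1+r)^−n)/r] × (1+r)) = £16,900.75

£16,900.75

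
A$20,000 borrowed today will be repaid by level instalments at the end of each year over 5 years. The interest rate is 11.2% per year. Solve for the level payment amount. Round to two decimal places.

A$5,438.66

Level ordinary annuity; solve PV = PMT × [(1 − (1+r)^−n)/r] for PMT.
Periodic rate r = 0.112 per year.
With n = 5: PMT = 20,000 / ([(1 − (1+r)^−n)/r]) = A$5,438.66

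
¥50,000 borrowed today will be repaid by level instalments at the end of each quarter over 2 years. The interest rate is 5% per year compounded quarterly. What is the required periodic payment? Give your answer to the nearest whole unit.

¥6,607

Level ordinary annuity; solve PV = PMT × [(1 − (1+r)^−n)/r] for PMT.
Periodic rate r = 0.05/4 per quarter; n is counted in quarters.
With n = 8: PMT = 50,000 / ([(1 − (1+r)^−n)/r]) = ¥6,607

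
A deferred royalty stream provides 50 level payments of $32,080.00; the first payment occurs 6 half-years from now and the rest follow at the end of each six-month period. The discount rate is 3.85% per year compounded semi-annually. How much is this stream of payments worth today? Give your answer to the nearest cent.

Ordinary annuity of 50 payments, first payment at period 6.
Periodic rate r = 0.0385/2 per half-year; n is counted in half-years.
The ordinary-annuity PV formula values the stream one period before the first payment (period 5); discount that back 5 periods:
PV₀ = 32,080 × [1 − (1+r)^−50] / r × (1+r)^−5 = $931,021.68

$931,021.68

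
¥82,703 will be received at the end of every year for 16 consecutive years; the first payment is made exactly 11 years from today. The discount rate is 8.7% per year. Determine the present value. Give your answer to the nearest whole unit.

Ordinary annuity of 16 payments, first payment at period 11.
Periodic rate r = 0.087 per year.
The ordinary-annuity PV formula values the stream one period before the first payment (period 10); discount that back 10 periods:
PV₀ = 82,703 × [1 − (1+r)^−16] / r × (1+r)^−10 = ¥304,117

¥304,117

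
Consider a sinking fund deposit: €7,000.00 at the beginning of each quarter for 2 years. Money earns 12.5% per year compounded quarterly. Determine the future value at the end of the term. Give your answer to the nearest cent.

€64,476.99

This is an annuity due: 8 deposits of €7,000.00 at the beginning of each quarter.
Periodic rate r = 0.125/4 per quarter; n is counted in quarters.
FV = PMT × [((1+r)^n − 1)/r] × (1+r) = 7,000 × [(1+r)^8 − 1] / r × (1+r) = €64,476.99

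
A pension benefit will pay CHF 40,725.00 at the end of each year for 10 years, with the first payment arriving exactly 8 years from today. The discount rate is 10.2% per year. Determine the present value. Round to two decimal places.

CHF 125,706.84

Ordinary annuity of 10 payments, first payment at period 8.
Periodic rate r = 0.102 per year.
The ordinary-annuity PV formula values the stream one period before the first payment (period 7); discount that back 7 periods:
PV₀ = 40,725 × [1 − (1+r)^−10] / r × (1+r)^−7 = CHF 125,706.84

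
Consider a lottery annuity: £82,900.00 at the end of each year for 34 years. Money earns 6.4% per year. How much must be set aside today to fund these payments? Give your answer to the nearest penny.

This is an ordinary annuity: 34 payments of £82,900.00 at the end of each year.
Periodic rate r = 0.064 per year.
PV = PMT × [(1 − (1+r)^−n)/r] = 82,900 × [1 − (1+r)^−34] / r = £1,138,146.28

£1,138,146.28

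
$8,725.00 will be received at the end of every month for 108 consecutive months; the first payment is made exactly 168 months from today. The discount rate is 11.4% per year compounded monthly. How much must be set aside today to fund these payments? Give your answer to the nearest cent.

$121,156.04

Ordinary annuity of 108 payments, first payment at period 168.
Periodic rate r = 0.114/12 per month; n is counted in months.
The ordinary-annuity PV formula values the stream one period before the first payment (period 167); discount that back 167 periods:
PV₀ = 8,725 × [1 − (1+r)^−108] / r × (1+r)^−167 = $121,156.04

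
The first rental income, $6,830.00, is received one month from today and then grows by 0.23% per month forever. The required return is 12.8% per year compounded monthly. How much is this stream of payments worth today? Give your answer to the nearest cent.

$816,334.66

Periodic rate r = 0.128/12 per month.
Growing perpetuity (Gordon): PV = PMT₁ / (r − g) = 6,830 / (r − 0.0023) = $816,334.66.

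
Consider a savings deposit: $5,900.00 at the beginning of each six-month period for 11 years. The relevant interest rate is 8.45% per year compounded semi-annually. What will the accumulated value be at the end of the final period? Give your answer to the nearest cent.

This is an annuity due: 22 deposits of $5,900.00 at the beginning of each six-month period.
Periodic rate r = 0.0845/2 per half-year; n is counted in half-years.
FV = PMT × [((1+r)^n − 1)/r] × (1+r) = 5,900 × [(1+r)^22 − 1] / r × (1+r) = $216,180.50

$216,180.50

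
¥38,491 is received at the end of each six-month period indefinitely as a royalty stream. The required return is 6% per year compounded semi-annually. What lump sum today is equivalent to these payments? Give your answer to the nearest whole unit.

¥1,283,033

Periodic rate r = 0.06/2 per half-year.
Level perpetuity: PV = PMT / r = 38,491 / (0.06/2) = ¥1,283,033.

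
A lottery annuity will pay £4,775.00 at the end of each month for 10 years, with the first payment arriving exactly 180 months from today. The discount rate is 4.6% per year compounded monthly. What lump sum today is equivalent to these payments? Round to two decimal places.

£231,209.58

Ordinary annuity of 120 payments, first payment at period 180.
Periodic rate r = 0.046/12 per month; n is counted in months.
The ordinary-annuity PV formula values the stream one period before the first payment (period 179); discount that back 179 periods:
PV₀ = 4,775 × [1 − (1+r)^−120] / r × (1+r)^−179 = £231,209.58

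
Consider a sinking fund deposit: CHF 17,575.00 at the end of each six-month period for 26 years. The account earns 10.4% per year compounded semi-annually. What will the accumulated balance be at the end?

This is an ordinary annuity: 52 deposits of CHF 17,575.00 at the end of each six-month period.
Periodic rate r = 0.104/2 per half-year; n is counted in half-years.
FV = PMT × [((1+r)^n − 1)/r] = 17,575 × [(1+r)^52 − 1] / r = CHF 4,379,503.50

CHF 4,379,503.50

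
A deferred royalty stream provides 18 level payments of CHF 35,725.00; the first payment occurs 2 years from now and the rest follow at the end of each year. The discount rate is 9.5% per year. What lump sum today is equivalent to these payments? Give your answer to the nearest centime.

CHF 276,379.90

Ordinary annuity of 18 payments, first payment at period 2.
Periodic rate r = 0.095 per year.
The ordinary-annuity PV formula values the stream one period before the first payment (period 1); discount that back 1 periods:
PV₀ = 35,725 × [1 − (1+r)^−18] / r × (1+r)^−1 = CHF 276,379.90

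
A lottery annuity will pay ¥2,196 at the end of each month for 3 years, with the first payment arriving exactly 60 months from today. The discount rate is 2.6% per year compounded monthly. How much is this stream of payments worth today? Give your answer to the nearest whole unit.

Ordinary annuity of 36 payments, first payment at period 60.
Periodic rate r = 0.026/12 per month; n is counted in months.
The ordinary-annuity PV formula values the stream one period before the first payment (period 59); discount that back 59 periods:
PV₀ = 2,196 × [1 − (1+r)^−36] / r × (1+r)^−59 = ¥66,865

¥66,865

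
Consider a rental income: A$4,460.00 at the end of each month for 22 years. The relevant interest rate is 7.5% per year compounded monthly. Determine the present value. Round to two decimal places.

A$575,847.66

This is an ordinary annuity: 264 payments of A$4,460.00 at the end of each month.
Periodic rate r = 0.075/12 per month; n is counted in months.
PV = PMT × [(1 − (1+r)^−n)/r] = 4,460 × [1 − (1+r)^−264] / r = A$575,847.66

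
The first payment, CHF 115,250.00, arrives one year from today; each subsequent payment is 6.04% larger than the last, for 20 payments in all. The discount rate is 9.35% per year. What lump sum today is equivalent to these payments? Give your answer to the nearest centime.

CHF 1,598,954.39

Periodic rate r = 0.0935 per year.
Growing ordinary annuity: PV = PMT₁ × [1 − ((1+g)/(1+r))^n] / (r − g) = 115,250 × [1 − ((1+0.0604)/(1+r))^20] / (r − 0.0604) = CHF 1,598,954.39.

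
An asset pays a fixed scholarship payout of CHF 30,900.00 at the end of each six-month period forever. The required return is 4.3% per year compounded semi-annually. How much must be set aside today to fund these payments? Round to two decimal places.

Periodic rate r = 0.043/2 per half-year.
Level perpetuity: PV = PMT / r = 30,900 / (0.043/2) = CHF 1,437,209.30.

CHF 1,437,209.30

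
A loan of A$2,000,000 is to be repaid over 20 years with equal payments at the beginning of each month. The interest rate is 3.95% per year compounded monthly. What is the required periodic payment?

A$12,027.39

Level annuity due; solve PV = PMT × [(1 − (1+r)^−n)/r] × (1+r) for PMT.
Periodic rate r = 0.0395/12 per month; n is counted in months.
With n = 240: PMT = 2,000,000 / ([(1 − (1+r)^−n)/r] × (1+r)) = A$12,027.39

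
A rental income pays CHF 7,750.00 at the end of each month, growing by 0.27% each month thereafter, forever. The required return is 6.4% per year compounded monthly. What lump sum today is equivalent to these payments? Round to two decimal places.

Periodic rate r = 0.064/12 per month.
Growing perpetuity (Gordon): PV = PMT₁ / (r − g) = 7,750 / (r − 0.0027) = CHF 2,943,037.97.

CHF 2,943,037.97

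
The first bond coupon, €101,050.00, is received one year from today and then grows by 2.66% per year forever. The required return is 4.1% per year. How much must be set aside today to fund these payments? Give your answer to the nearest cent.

€7,017,361.11

Periodic rate r = 0.041 per year.
Growing perpetuity (Gordon): PV = PMT₁ / (r − g) = 101,050 / (r − 0.0266) = €7,017,361.11.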